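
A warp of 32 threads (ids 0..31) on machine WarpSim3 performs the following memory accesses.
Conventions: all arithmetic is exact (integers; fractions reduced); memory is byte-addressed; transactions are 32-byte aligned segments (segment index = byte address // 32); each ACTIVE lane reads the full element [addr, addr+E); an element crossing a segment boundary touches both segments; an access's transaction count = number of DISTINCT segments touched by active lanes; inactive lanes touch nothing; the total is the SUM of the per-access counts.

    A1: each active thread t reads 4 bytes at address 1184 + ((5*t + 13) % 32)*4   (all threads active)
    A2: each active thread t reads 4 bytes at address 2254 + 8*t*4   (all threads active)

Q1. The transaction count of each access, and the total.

A1: 4 transactions
A2: 32 transactions

Answer: 4,32; total 36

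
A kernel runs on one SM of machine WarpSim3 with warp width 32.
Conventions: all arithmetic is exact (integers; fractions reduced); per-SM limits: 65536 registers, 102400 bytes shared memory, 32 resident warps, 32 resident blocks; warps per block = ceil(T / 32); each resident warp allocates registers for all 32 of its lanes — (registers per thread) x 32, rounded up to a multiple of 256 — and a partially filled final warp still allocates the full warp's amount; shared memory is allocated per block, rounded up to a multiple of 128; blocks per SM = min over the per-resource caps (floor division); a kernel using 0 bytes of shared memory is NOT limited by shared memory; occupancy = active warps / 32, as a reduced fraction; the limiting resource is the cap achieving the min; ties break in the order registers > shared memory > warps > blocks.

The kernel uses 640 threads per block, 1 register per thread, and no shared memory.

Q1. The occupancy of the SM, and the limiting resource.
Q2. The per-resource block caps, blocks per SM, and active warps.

Answer: occupancy 5/8, limited by warps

registers: 12 blocks
shared memory: no limit (kernel uses none)
warps: 1 block
blocks: 32 blocks

Answer: 1 block, 20 active warps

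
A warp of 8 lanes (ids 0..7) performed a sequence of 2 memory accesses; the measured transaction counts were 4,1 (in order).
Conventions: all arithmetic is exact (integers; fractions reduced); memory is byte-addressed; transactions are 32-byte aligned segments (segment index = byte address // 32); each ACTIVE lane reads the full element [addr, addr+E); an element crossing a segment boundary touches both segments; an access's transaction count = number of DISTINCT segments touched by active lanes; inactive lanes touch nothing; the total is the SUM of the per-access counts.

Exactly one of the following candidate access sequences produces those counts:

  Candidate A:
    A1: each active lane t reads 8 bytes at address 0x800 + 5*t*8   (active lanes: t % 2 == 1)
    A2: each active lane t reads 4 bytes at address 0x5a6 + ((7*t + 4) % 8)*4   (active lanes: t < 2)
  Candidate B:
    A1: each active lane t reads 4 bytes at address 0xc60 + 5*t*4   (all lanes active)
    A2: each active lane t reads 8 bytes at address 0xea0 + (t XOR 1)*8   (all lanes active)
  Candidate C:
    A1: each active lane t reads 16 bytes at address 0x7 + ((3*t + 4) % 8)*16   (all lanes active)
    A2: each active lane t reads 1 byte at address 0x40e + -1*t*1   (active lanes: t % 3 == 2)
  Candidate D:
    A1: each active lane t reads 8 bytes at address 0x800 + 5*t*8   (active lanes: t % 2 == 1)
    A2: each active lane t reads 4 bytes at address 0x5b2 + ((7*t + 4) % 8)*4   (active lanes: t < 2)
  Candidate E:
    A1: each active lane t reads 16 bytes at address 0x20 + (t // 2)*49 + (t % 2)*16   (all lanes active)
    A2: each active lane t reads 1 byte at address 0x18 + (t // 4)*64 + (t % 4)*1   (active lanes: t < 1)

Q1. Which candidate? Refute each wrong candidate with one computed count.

B: A1 gives 5 transactions, not 4
C: A1 gives 5 transactions, not 4
D: A2 gives 2 transactions, not 1
E: A1 gives 6 transactions, not 4
A: all counts match (4,1)

Answer: A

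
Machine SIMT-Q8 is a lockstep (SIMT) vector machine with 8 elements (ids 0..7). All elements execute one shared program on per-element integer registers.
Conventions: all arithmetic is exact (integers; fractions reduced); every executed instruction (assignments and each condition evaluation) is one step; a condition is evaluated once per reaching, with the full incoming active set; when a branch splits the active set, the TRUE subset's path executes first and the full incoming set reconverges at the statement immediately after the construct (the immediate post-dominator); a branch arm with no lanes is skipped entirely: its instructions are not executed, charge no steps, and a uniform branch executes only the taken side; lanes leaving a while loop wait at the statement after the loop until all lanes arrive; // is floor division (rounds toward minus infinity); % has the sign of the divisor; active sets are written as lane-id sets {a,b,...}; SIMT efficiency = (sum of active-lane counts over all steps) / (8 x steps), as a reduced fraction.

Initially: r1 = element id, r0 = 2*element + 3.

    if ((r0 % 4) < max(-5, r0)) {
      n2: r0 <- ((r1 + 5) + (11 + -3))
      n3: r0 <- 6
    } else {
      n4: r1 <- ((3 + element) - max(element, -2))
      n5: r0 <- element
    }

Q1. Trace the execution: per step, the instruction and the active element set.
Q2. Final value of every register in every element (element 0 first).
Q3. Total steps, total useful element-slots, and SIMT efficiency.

step 0: eval ((r0 % 4) < max(-5, r0)) {0,1,2,3,4,5,6,7}
step 1: r0 <- ((r1 + 5) + (11 + -3)) {1,2,3,4,5,6,7}
step 2: r0 <- 6                      {1,2,3,4,5,6,7}
step 3: r1 <- ((3 + element) - max(element, -2)) {0}
step 4: r0 <- element                {0}

Answer: 5 steps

r1: 3,1,2,3,4,5,6,7
r0: 0,6,6,6,6,6,6,6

steps = 5; useful = 24; efficiency = 24/40 = 3/5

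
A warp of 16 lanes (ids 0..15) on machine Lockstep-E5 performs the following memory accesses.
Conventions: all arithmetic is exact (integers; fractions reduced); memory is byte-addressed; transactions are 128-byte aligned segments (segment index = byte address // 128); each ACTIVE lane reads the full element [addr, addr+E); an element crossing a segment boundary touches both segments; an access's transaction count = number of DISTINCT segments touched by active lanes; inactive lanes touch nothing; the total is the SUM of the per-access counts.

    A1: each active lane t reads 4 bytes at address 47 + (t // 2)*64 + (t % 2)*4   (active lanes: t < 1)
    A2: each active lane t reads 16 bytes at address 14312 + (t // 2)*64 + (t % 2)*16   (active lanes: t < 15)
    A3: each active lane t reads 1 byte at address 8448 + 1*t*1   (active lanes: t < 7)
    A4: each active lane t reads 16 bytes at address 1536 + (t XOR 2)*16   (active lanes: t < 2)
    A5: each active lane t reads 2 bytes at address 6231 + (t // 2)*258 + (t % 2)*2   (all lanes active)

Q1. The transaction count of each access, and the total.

A1: 1 transaction
A2: 5 transactions
A3: 1 transaction
A4: 1 transaction
A5: 8 transactions

Answer: 1,5,1,1,8; total 16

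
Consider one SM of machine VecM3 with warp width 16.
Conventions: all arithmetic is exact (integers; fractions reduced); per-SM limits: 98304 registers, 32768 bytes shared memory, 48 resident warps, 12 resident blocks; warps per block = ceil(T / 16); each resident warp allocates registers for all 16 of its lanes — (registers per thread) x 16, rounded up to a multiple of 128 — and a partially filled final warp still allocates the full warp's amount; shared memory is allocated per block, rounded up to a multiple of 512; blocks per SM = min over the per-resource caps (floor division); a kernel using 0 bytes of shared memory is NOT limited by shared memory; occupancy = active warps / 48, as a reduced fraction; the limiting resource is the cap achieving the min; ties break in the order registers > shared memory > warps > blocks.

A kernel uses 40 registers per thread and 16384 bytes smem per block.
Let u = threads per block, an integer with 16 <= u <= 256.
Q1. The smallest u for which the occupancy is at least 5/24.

Answer: u = 65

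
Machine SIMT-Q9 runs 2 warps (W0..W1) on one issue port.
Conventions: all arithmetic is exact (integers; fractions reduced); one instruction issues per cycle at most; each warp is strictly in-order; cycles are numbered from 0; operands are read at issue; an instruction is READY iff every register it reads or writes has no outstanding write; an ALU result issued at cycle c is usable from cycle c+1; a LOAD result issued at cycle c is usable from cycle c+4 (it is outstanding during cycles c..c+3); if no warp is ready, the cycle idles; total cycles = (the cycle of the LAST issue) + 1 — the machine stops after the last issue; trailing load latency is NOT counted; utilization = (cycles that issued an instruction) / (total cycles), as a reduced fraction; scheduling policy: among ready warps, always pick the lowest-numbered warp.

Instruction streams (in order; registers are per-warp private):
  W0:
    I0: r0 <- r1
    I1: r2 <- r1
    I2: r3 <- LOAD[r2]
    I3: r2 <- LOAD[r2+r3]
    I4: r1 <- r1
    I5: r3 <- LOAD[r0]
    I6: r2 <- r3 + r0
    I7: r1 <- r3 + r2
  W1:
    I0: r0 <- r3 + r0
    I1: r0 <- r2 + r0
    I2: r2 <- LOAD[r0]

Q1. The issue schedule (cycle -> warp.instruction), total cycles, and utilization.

cycle 0: W0.I0
cycle 1: W0.I1
cycle 2: W0.I2
cycle 3: W1.I0
cycle 4: W1.I1
cycle 5: W1.I2
cycle 6: W0.I3
cycle 7: W0.I4
cycle 8: W0.I5
cycle 9: idle
cycle 10: idle
cycle 11: idle
cycle 12: W0.I6
cycle 13: W0.I7

Answer: 14 cycles, utilization 11/14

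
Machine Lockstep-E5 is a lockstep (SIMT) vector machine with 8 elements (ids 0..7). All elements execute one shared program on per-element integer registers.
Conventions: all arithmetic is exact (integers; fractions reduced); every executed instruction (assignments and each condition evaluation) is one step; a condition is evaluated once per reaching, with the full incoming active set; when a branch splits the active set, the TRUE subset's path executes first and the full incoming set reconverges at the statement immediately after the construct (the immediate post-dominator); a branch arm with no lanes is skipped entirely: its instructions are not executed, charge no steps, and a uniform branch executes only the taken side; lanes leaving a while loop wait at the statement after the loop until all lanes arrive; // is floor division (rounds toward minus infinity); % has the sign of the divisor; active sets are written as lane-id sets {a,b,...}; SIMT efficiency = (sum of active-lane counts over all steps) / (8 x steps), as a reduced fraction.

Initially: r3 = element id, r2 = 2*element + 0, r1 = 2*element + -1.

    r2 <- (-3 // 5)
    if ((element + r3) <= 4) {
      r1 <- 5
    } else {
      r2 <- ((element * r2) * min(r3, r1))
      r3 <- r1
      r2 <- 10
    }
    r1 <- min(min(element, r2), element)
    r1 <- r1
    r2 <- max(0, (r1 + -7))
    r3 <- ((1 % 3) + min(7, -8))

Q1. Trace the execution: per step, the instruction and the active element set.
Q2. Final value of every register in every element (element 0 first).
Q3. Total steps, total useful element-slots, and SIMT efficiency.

step 0: r2 <- (-3 // 5)              {0,1,2,3,4,5,6,7}
step 1: eval ((element + r3) <= 4)   {0,1,2,3,4,5,6,7}
step 2: r1 <- 5                      {0,1,2}
step 3: r2 <- ((element * r2) * min(r3, r1)) {3,4,5,6,7}
step 4: r3 <- r1                     {3,4,5,6,7}
step 5: r2 <- 10                     {3,4,5,6,7}
step 6: r1 <- min(min(element, r2), element) {0,1,2,3,4,5,6,7}
step 7: r1 <- r1                     {0,1,2,3,4,5,6,7}
step 8: r2 <- max(0, (r1 + -7))      {0,1,2,3,4,5,6,7}
step 9: r3 <- ((1 % 3) + min(7, -8)) {0,1,2,3,4,5,6,7}

Answer: 10 steps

r3: -7,-7,-7,-7,-7,-7,-7,-7
r2: 0,0,0,0,0,0,0,0
r1: -1,-1,-1,3,4,5,6,7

steps = 10; useful = 66; efficiency = 66/80 = 33/40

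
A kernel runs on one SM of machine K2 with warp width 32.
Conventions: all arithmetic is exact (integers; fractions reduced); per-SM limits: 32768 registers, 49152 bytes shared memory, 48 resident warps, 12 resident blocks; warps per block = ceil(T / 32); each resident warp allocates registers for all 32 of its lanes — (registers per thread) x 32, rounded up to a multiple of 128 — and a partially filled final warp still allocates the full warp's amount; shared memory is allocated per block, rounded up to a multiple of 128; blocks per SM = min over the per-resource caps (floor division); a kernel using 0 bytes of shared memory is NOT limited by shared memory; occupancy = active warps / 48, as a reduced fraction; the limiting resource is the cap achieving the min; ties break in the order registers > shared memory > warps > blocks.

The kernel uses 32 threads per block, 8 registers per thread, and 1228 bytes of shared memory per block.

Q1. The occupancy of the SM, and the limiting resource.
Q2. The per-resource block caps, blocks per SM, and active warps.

Answer: occupancy 1/4, limited by blocks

registers: 128 blocks
shared memory: 38 blocks
warps: 48 blocks
blocks: 12 blocks

Answer: 12 blocks, 12 active warps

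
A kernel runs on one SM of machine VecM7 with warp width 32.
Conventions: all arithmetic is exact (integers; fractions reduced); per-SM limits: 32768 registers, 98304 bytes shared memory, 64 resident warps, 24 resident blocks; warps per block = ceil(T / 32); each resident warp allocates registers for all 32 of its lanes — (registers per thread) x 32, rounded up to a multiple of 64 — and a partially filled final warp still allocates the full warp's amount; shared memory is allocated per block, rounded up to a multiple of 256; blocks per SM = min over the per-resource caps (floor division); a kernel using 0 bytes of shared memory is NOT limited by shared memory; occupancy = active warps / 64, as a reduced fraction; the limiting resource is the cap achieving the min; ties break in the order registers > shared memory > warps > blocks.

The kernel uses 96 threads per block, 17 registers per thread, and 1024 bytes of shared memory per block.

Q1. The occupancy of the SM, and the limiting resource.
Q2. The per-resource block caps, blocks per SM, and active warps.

Answer: occupancy 27/32, limited by registers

registers: 18 blocks
shared memory: 96 blocks
warps: 21 blocks
blocks: 24 blocks

Answer: 18 blocks, 54 active warps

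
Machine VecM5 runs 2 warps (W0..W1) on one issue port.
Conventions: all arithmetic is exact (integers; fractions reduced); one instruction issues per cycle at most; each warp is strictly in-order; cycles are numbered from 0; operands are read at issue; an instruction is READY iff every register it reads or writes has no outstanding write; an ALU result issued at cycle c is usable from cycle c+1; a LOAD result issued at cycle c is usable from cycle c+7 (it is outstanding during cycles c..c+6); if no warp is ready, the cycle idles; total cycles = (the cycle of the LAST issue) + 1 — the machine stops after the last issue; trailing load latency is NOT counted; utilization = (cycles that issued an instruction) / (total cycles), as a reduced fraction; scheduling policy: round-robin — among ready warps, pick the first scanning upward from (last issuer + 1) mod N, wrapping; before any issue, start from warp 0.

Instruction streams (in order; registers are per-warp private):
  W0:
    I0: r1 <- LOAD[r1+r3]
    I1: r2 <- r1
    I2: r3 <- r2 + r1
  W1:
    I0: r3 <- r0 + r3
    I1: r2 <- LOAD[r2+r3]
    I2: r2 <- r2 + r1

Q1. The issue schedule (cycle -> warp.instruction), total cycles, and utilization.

cycle 0: W0.I0
cycle 1: W1.I0
cycle 2: W1.I1
cycle 3: idle
cycle 4: idle
cycle 5: idle
cycle 6: idle
cycle 7: W0.I1
cycle 8: W0.I2
cycle 9: W1.I2

Answer: 10 cycles, utilization 3/5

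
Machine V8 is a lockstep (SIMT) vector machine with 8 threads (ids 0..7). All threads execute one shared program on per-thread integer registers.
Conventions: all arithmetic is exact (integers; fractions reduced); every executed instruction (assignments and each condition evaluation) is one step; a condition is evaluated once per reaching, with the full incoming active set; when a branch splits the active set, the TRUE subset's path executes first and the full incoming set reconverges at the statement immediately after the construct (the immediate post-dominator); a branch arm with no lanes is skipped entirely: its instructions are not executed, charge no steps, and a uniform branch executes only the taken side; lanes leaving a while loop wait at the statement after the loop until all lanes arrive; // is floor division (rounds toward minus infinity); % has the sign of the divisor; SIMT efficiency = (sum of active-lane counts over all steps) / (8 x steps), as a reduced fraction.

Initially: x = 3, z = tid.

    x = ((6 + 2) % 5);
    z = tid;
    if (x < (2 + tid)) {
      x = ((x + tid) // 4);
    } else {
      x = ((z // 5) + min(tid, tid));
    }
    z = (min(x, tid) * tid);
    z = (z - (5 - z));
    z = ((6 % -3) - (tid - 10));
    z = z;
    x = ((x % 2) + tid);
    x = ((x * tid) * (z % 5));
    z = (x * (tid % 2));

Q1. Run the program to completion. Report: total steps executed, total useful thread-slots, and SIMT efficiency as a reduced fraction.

Answer: 12 steps, 88 useful, 11/12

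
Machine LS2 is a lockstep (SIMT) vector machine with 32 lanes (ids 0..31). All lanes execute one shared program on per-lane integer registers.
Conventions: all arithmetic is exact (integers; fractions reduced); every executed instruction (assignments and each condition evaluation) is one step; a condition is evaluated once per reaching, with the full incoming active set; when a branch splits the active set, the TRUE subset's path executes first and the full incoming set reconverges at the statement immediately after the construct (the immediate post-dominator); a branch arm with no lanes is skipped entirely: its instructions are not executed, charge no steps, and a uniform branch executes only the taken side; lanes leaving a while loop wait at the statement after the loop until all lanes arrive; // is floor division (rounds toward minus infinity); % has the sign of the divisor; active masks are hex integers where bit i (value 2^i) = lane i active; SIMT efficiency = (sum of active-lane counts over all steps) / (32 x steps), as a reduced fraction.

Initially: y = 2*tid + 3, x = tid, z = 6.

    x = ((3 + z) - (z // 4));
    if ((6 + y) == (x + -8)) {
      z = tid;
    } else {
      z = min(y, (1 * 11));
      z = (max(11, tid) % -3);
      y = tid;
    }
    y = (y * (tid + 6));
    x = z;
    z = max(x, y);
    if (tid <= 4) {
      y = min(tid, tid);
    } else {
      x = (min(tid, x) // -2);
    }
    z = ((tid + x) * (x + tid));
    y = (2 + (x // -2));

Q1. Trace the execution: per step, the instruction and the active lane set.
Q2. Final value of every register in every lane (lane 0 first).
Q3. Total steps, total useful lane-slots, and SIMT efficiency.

step 0: x <- ((3 + z) - (z // 4))    0xffffffff
step 1: eval ((6 + y) == (x + -8))   0xffffffff
step 2: z <- min(y, (1 * 11))        0xffffffff
step 3: z <- (max(11, tid) % -3)     0xffffffff
step 4: y <- tid                     0xffffffff
step 5: y <- (y * (tid + 6))         0xffffffff
step 6: x <- z                       0xffffffff
step 7: z <- max(x, y)               0xffffffff
step 8: eval (tid <= 4)              0xffffffff
step 9: y <- min(tid, tid)           0x0000001f
step 10: x <- (min(tid, x) // -2)     0xffffffe0
step 11: z <- ((tid + x) * (x + tid)) 0xffffffff
step 12: y <- (2 + (x // -2))         0xffffffff

Answer: 13 steps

y: 2,2,2,2,2,2,2,2,2,2,2,2,2,1,2,2,1,2,2,1,2,2,1,2,2,1,2,2,1,2,2,1
x: -1,-1,-1,-1,-1,0,0,0,0,0,0,0,0,1,0,0,1,0,0,1,0,0,1,0,0,1,0,0,1,0,0,1
z: 1,0,1,4,9,25,36,49,64,81,100,121,144,196,196,225,289,289,324,400,400,441,529,529,576,676,676,729,841,841,900,1024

steps = 13; useful = 384; efficiency = 384/416 = 12/13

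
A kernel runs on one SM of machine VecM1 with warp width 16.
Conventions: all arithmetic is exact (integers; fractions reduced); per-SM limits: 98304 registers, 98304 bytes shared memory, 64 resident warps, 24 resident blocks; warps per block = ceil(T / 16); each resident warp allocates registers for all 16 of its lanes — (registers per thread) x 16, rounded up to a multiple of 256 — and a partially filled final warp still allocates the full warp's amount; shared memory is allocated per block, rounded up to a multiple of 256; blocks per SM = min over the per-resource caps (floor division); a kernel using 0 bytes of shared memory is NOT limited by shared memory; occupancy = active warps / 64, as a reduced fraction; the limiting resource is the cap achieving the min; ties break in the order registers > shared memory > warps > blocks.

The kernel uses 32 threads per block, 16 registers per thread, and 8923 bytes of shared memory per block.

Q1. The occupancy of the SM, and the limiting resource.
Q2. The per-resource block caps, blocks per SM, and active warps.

Answer: occupancy 5/16, limited by shared memory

registers: 192 blocks
shared memory: 10 blocks
warps: 32 blocks
blocks: 24 blocks

Answer: 10 blocks, 20 active warps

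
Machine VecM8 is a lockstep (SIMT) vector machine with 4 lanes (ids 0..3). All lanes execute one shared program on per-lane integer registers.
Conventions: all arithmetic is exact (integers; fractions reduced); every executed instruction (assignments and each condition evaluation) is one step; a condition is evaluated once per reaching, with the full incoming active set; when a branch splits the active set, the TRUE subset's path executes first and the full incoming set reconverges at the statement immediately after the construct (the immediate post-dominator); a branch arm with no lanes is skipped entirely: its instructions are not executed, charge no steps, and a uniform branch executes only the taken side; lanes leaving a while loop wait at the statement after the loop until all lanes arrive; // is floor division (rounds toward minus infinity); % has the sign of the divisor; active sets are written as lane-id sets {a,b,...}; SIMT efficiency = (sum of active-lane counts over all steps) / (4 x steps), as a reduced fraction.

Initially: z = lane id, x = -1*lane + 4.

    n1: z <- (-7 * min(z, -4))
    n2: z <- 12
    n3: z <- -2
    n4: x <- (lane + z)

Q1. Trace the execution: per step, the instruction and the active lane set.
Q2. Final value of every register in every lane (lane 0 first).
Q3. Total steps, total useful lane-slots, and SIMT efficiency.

step 0: z <- (-7 * min(z, -4))       {0,1,2,3}
step 1: z <- 12                      {0,1,2,3}
step 2: z <- -2                      {0,1,2,3}
step 3: x <- (lane + z)              {0,1,2,3}

Answer: 4 steps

z: -2,-2,-2,-2
x: -2,-1,0,1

steps = 4; useful = 16; efficiency = 16/16 = 1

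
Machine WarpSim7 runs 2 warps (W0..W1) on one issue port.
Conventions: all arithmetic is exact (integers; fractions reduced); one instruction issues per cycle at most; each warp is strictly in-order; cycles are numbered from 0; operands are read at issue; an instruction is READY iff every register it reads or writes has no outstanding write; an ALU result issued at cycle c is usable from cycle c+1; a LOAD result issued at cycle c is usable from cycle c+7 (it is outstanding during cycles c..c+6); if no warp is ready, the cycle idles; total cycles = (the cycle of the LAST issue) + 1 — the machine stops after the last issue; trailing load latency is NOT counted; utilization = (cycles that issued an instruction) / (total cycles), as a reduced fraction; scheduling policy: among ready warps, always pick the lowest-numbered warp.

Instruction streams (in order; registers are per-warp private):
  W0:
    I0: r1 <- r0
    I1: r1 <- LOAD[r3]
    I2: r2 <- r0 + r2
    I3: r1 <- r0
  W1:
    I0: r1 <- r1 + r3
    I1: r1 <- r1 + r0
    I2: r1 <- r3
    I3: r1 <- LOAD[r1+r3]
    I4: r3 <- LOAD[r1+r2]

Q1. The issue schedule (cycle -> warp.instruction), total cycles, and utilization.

cycle 0: W0.I0
cycle 1: W0.I1
cycle 2: W0.I2
cycle 3: W1.I0
cycle 4: W1.I1
cycle 5: W1.I2
cycle 6: W1.I3
cycle 7: idle
cycle 8: W0.I3
cycle 9: idle
cycle 10: idle
cycle 11: idle
cycle 12: idle
cycle 13: W1.I4

Answer: 14 cycles, utilization 9/14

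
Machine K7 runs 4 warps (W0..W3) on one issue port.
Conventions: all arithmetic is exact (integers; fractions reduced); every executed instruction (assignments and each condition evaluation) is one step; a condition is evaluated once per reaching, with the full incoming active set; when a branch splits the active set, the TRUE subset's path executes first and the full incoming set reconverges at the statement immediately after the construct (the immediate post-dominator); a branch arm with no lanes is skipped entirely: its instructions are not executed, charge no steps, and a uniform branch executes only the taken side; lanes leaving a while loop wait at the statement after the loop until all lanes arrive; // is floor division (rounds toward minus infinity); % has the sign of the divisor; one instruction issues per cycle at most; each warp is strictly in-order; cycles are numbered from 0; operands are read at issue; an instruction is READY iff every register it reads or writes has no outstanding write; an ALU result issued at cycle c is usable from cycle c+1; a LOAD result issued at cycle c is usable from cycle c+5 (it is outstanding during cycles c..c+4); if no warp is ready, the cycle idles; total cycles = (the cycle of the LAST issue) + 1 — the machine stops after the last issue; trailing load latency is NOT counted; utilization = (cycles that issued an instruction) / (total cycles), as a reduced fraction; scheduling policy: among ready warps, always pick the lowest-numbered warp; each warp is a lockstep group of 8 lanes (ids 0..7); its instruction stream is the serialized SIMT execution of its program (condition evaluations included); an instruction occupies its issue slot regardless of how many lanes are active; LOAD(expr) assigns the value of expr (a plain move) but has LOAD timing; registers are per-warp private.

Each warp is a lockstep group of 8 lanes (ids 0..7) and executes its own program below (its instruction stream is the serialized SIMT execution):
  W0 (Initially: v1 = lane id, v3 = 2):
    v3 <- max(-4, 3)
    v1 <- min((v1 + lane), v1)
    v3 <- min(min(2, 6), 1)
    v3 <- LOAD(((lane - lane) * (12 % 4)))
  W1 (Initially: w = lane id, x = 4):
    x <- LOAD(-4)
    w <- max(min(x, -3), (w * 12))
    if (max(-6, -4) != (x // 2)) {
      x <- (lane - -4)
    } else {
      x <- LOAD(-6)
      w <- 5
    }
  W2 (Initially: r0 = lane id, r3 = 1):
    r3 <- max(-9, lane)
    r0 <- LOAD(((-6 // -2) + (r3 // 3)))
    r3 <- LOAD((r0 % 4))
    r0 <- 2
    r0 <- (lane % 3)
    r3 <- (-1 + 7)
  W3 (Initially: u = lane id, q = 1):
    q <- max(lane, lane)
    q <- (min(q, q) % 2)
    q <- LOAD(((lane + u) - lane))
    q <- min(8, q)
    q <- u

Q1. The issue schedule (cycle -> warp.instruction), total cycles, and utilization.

cycle 0: W0.I0
cycle 1: W0.I1
cycle 2: W0.I2
cycle 3: W0.I3
cycle 4: W1.I0
cycle 5: W2.I0
cycle 6: W2.I1
cycle 7: W3.I0
cycle 8: W3.I1
cycle 9: W1.I1
cycle 10: W1.I2
cycle 11: W1.I3
cycle 12: W2.I2
cycle 13: W2.I3
cycle 14: W2.I4
cycle 15: W3.I2
cycle 16: idle
cycle 17: W2.I5
cycle 18: idle
cycle 19: idle
cycle 20: W3.I3
cycle 21: W3.I4

Answer: 22 cycles, utilization 19/22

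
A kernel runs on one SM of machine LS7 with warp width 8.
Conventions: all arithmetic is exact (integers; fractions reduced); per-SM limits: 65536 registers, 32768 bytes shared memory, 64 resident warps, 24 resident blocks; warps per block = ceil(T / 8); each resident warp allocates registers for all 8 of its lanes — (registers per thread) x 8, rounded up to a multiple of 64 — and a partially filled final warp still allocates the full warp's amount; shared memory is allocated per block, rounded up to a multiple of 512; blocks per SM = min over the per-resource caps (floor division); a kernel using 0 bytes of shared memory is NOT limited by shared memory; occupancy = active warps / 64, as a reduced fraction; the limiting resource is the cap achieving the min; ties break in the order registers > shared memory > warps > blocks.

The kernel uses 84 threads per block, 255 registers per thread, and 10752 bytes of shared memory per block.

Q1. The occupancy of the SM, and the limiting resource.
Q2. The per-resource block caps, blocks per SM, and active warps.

Answer: occupancy 11/32, limited by registers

registers: 2 blocks
shared memory: 3 blocks
warps: 5 blocks
blocks: 24 blocks

Answer: 2 blocks, 22 active warps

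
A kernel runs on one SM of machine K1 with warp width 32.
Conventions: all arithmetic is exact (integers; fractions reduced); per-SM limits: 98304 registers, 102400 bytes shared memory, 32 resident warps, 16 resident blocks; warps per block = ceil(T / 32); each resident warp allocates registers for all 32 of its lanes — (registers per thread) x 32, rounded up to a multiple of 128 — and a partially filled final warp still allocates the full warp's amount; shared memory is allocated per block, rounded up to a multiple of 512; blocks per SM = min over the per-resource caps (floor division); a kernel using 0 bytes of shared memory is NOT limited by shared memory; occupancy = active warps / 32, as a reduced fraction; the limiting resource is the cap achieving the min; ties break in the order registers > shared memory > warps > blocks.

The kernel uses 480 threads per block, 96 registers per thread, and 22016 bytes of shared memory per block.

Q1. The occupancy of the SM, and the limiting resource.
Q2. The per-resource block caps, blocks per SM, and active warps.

Answer: occupancy 15/16, limited by registers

registers: 2 blocks
shared memory: 4 blocks
warps: 2 blocks
blocks: 16 blocks

Answer: 2 blocks, 30 active warps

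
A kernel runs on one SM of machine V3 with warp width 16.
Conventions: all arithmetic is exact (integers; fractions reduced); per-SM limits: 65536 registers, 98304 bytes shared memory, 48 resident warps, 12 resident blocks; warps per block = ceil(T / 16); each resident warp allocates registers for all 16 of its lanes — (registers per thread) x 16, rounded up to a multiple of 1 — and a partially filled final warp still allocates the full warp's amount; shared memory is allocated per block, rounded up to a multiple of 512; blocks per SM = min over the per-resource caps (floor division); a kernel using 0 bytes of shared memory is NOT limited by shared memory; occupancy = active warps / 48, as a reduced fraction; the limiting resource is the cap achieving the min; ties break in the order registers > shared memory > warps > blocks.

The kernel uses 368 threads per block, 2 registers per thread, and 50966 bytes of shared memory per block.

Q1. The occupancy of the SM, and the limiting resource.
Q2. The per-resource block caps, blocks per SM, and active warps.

Answer: occupancy 23/48, limited by shared memory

registers: 89 blocks
shared memory: 1 block
warps: 2 blocks
blocks: 12 blocks

Answer: 1 block, 23 active warps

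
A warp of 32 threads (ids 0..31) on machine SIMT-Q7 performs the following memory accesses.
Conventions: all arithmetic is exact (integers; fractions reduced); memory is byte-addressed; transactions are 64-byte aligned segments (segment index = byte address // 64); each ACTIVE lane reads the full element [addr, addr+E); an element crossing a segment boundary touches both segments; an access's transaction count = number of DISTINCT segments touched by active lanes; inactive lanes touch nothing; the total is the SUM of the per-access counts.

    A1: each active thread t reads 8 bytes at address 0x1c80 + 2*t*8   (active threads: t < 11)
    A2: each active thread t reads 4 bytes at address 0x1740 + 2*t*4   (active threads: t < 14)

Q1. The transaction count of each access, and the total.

A1: 3 transactions
A2: 2 transactions

Answer: 3,2; total 5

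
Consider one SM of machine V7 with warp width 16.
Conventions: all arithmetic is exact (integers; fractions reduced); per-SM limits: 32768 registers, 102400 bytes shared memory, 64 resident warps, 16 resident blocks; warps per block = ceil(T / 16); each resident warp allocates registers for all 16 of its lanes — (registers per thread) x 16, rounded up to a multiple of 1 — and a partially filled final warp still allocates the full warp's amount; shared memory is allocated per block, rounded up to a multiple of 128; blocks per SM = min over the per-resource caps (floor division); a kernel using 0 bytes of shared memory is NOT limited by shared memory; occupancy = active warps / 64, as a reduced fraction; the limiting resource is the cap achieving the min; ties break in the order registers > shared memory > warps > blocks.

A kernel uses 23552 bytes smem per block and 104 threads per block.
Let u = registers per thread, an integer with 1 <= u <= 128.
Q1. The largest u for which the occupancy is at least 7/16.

Answer: u = 73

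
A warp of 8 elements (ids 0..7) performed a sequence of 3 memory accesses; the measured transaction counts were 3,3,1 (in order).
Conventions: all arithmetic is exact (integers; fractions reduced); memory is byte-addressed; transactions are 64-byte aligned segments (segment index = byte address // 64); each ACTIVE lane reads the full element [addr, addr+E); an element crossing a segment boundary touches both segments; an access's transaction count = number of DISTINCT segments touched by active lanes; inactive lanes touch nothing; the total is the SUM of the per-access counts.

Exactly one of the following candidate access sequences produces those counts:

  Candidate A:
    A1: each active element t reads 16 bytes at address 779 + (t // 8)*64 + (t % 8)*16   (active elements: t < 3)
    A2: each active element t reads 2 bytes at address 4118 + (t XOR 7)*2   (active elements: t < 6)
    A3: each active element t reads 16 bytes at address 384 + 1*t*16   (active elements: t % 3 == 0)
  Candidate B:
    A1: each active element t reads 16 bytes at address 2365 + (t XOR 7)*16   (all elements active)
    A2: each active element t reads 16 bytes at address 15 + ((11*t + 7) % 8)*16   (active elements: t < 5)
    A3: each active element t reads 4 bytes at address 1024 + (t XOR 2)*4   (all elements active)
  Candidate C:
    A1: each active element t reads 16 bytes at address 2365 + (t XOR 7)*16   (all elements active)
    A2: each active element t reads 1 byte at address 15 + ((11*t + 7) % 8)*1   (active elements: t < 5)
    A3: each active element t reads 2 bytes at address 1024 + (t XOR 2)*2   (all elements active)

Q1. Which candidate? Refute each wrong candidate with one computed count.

A: A1 gives 1 transaction, not 3
C: A2 gives 1 transaction, not 3
B: all counts match (3,3,1)

Answer: B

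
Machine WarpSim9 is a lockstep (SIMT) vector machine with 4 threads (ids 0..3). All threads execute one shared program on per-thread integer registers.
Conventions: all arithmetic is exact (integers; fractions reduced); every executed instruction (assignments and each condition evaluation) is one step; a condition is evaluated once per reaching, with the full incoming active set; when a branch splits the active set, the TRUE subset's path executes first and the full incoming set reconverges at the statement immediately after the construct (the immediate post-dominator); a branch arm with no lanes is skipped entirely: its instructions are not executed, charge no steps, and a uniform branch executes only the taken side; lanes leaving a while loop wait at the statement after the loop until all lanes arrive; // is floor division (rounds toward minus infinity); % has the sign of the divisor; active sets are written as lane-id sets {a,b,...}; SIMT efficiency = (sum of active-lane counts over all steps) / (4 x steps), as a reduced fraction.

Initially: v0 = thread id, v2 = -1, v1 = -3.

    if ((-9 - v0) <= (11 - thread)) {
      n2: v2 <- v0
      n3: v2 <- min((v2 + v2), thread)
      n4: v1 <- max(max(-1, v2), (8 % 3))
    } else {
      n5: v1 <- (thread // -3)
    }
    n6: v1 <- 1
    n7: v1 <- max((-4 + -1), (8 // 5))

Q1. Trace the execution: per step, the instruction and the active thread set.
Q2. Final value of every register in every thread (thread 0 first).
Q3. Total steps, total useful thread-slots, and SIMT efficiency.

step 0: eval ((-9 - v0) <= (11 - thread)) {0,1,2,3}
step 1: v2 <- v0                     {0,1,2,3}
step 2: v2 <- min((v2 + v2), thread) {0,1,2,3}
step 3: v1 <- max(max(-1, v2), (8 % 3)) {0,1,2,3}
step 4: v1 <- 1                      {0,1,2,3}
step 5: v1 <- max((-4 + -1), (8 // 5)) {0,1,2,3}

Answer: 6 steps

v0: 0,1,2,3
v2: 0,1,2,3
v1: 1,1,1,1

steps = 6; useful = 24; efficiency = 24/24 = 1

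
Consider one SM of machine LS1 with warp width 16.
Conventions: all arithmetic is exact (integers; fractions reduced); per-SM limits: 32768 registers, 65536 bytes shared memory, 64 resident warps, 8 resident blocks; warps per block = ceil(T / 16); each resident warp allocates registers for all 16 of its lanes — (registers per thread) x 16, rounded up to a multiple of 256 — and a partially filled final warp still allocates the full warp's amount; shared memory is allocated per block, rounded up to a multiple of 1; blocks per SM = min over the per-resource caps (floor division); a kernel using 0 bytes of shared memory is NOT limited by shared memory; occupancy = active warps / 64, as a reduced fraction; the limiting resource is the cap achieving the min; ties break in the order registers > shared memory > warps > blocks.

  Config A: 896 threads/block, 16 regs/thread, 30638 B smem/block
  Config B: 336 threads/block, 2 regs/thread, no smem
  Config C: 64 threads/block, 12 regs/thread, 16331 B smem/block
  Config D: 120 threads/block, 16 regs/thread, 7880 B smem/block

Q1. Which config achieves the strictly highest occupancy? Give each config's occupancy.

occupancies: A 7/8, B 63/64, C 1/4, D 1

Answer: D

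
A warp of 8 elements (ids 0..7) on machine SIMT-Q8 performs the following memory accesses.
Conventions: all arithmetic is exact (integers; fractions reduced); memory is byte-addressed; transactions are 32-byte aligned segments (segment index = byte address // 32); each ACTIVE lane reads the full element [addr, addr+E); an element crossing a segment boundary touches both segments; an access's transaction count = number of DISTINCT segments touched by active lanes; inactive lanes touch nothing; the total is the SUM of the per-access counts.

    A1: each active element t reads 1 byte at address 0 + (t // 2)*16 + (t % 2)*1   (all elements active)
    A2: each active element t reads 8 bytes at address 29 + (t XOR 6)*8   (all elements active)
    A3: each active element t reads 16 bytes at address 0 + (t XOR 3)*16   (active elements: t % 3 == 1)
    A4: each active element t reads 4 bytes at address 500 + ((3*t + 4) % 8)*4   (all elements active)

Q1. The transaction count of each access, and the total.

A1: 2 transactions
A2: 3 transactions
A3: 3 transactions
A4: 2 transactions

Answer: 2,3,3,2; total 10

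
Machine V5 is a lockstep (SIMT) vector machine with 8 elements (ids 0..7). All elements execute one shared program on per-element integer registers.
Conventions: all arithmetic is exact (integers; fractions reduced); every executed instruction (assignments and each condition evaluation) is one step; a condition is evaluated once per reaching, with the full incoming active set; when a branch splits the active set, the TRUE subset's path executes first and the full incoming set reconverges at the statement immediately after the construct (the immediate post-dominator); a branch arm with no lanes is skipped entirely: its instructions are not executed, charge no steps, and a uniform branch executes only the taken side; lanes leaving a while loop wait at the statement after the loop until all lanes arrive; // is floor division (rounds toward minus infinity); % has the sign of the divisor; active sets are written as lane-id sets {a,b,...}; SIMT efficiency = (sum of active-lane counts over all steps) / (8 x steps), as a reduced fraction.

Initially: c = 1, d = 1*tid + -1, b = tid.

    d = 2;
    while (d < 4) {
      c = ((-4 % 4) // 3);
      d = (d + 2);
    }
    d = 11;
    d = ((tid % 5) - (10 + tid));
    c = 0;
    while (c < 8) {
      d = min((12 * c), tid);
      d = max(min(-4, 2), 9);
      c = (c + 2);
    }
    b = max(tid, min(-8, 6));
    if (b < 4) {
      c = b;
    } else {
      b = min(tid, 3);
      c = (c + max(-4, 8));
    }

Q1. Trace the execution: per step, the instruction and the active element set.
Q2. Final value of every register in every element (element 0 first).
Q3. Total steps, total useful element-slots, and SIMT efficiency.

step 0: d <- 2                       {0,1,2,3,4,5,6,7}
step 1: eval (d < 4)                 {0,1,2,3,4,5,6,7}
step 2: c <- ((-4 % 4) // 3)         {0,1,2,3,4,5,6,7}
step 3: d <- (d + 2)                 {0,1,2,3,4,5,6,7}
step 4: eval (d < 4)                 {0,1,2,3,4,5,6,7}
step 5: d <- 11                      {0,1,2,3,4,5,6,7}
step 6: d <- ((tid % 5) - (10 + tid)) {0,1,2,3,4,5,6,7}
step 7: c <- 0                       {0,1,2,3,4,5,6,7}
step 8: eval (c < 8)                 {0,1,2,3,4,5,6,7}
step 9: d <- min((12 * c), tid)      {0,1,2,3,4,5,6,7}
step 10: d <- max(min(-4, 2), 9)      {0,1,2,3,4,5,6,7}
step 11: c <- (c + 2)                 {0,1,2,3,4,5,6,7}
step 12: eval (c < 8)                 {0,1,2,3,4,5,6,7}
step 13: d <- min((12 * c), tid)      {0,1,2,3,4,5,6,7}
step 14: d <- max(min(-4, 2), 9)      {0,1,2,3,4,5,6,7}
step 15: c <- (c + 2)                 {0,1,2,3,4,5,6,7}
step 16: eval (c < 8)                 {0,1,2,3,4,5,6,7}
step 17: d <- min((12 * c), tid)      {0,1,2,3,4,5,6,7}
step 18: d <- max(min(-4, 2), 9)      {0,1,2,3,4,5,6,7}
step 19: c <- (c + 2)                 {0,1,2,3,4,5,6,7}
step 20: eval (c < 8)                 {0,1,2,3,4,5,6,7}
step 21: d <- min((12 * c), tid)      {0,1,2,3,4,5,6,7}
step 22: d <- max(min(-4, 2), 9)      {0,1,2,3,4,5,6,7}
step 23: c <- (c + 2)                 {0,1,2,3,4,5,6,7}
step 24: eval (c < 8)                 {0,1,2,3,4,5,6,7}
step 25: b <- max(tid, min(-8, 6))    {0,1,2,3,4,5,6,7}
step 26: eval (b < 4)                 {0,1,2,3,4,5,6,7}
step 27: c <- b                       {0,1,2,3}
step 28: b <- min(tid, 3)             {4,5,6,7}
step 29: c <- (c + max(-4, 8))        {4,5,6,7}

Answer: 30 steps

c: 0,1,2,3,16,16,16,16
d: 9,9,9,9,9,9,9,9
b: 0,1,2,3,3,3,3,3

steps = 30; useful = 228; efficiency = 228/240 = 19/20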